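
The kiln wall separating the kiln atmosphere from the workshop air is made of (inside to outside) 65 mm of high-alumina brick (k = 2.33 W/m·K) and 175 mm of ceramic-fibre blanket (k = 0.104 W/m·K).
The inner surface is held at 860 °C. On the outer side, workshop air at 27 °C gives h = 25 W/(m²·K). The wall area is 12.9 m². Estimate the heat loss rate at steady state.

Q ≈ 6140 W

Using the resistance-network approach (series):
R_high-alumina brick = L/(kA) = 0.065/(2.33×12.9) = 0.002163 K/W
R_ceramic-fibre blanket = L/(kA) = 0.175/(0.104×12.9) = 0.1304 K/W
R_outer film = 1/(h_o·A) = 1/(25×12.9) = 0.003101 K/W
R_total = 0.1357 K/W
Q = ΔT / R_total = 833 / 0.1357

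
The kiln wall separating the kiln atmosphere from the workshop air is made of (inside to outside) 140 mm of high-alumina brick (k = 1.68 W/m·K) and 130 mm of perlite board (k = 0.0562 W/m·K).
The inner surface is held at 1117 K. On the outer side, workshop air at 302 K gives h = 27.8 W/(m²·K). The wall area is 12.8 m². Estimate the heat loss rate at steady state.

Q ≈ 4290 W

Thermal resistances in series:
R_high-alumina brick = L/(kA) = 0.14/(1.68×12.8) = 0.00651 K/W
R_perlite board = L/(kA) = 0.13/(0.0562×12.8) = 0.1807 K/W
R_outer film = 1/(h_o·A) = 1/(27.8×12.8) = 0.00281 K/W
R_total = 0.19 K/W
Q = ΔT / R_total = 815 / 0.19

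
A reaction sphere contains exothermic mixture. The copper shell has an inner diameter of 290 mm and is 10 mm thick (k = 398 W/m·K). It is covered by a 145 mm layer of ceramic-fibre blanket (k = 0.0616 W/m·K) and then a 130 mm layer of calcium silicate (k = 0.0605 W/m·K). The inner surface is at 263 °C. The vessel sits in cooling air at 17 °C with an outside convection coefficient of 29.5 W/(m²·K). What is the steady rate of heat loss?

Radial (spherical) resistances in series:
R_copper shell = (1/0.145 − 1/0.155)/(4π×398) = 8.896×10^-5 K/W
R_ceramic-fibre blanket = (1/0.155 − 1/0.3)/(4π×0.0616) = 4.028 K/W
R_calcium silicate = (1/0.3 − 1/0.43)/(4π×0.0605) = 1.326 K/W
R_outer film = 1/(h·4πr_o²) = 1/(29.5×4π×0.43²) = 0.01459 K/W
R_total = 5.369 K/W
Q = ΔT/R_total = 246/5.369

Q ≈ 45.8 W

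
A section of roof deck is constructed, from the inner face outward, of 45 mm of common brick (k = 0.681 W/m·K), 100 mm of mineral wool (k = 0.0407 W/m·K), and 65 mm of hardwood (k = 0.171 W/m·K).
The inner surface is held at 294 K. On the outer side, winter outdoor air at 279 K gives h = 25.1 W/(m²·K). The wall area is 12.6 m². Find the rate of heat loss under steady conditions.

Thermal resistances in series:
R_common brick = L/(kA) = 0.045/(0.681×12.6) = 0.005244 K/W
R_mineral wool = L/(kA) = 0.1/(0.0407×12.6) = 0.195 K/W
R_hardwood = L/(kA) = 0.065/(0.171×12.6) = 0.03017 K/W
R_outer film = 1/(h_o·A) = 1/(25.1×12.6) = 0.003162 K/W
R_total = 0.2336 K/W
Q = ΔT / R_total = 15 / 0.2336

Q ≈ 64.2 W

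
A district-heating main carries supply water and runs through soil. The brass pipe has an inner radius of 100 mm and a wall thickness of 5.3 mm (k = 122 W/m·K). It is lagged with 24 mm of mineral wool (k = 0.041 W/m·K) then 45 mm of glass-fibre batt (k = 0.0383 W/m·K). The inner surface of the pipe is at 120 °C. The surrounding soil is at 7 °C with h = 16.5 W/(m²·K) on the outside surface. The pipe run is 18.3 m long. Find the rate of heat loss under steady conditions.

Q ≈ 988 W

For a radial system each layer contributes R = ln(r_out/r_in)/(2πkL); films add R = 1/(hA).
R_brass pipe wall = ln(105.3/100)/(2π×122×18.3) = 3.681×10^-6 K/W
R_mineral wool = ln(129.3/105.3)/(2π×0.041×18.3) = 0.04355 K/W
R_glass-fibre batt = ln(174.3/129.3)/(2π×0.0383×18.3) = 0.06781 K/W
R_outer film = 1/(h_o·2πr_oL) = 1/(16.5×2π×0.1743×18.3) = 0.003024 K/W
R_total = 0.1144 K/W
Q = ΔT/R_total = 113/0.1144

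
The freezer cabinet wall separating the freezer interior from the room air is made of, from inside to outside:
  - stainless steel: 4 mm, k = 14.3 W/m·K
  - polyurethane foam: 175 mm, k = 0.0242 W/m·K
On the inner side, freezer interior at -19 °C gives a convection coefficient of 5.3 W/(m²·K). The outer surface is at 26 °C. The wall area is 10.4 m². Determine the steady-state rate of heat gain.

Q ≈ 63.1 W

Thermal resistances in series:
R_inner film = 1/(h_i·A) = 1/(5.3×10.4) = 0.01814 K/W
R_stainless steel = L/(kA) = 0.004/(14.3×10.4) = 2.69×10^-5 K/W
R_polyurethane foam = L/(kA) = 0.175/(0.0242×10.4) = 0.6953 K/W
R_total = 0.7135 K/W
Q = ΔT / R_total = 45 / 0.7135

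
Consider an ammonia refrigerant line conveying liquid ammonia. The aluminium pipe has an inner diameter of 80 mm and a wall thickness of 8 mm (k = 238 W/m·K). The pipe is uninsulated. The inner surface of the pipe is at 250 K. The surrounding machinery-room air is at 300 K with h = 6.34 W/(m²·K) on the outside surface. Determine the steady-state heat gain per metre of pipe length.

For a radial system each layer contributes R = ln(r_out/r_in)/(2πkL); films add R = 1/(hA).
R_aluminium pipe wall = ln(48/40)/(2π×238×1) = 1.219×10^-4 K/W
R_outer film = 1/(h_o·2πr_oL) = 1/(6.34×2π×0.048×1) = 0.523 K/W
R_total = 0.5231 K/W
Q = ΔT/R_total = 50/0.5231

q′ ≈ 95.6 W/m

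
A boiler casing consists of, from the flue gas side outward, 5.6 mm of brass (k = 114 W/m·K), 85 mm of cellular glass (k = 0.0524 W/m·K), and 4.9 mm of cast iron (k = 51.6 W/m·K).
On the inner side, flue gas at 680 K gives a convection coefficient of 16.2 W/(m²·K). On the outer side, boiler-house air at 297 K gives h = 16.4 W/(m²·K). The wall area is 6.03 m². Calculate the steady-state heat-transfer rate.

Q ≈ 1320 W

Using the resistance-network approach (series):
R_inner film = 1/(h_i·A) = 1/(16.2×6.03) = 0.01024 K/W
R_brass = L/(kA) = 0.0056/(114×6.03) = 8.146×10^-6 K/W
R_cellular glass = L/(kA) = 0.085/(0.0524×6.03) = 0.269 K/W
R_cast iron = L/(kA) = 0.0049/(51.6×6.03) = 1.575×10^-5 K/W
R_outer film = 1/(h_o·A) = 1/(16.4×6.03) = 0.01011 K/W
R_total = 0.2894 K/W
Q = ΔT / R_total = 383 / 0.2894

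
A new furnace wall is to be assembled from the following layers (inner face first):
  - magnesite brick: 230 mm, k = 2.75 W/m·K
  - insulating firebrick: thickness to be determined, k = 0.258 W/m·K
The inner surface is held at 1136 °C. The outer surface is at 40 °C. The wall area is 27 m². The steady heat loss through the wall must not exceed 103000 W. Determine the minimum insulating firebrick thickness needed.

L ≈ 52.5 mm

Series thermal resistances:
R_magnesite brick = L/(kA) = 0.23/(2.75×27) = 0.003098 K/W
Sum of the known resistances R_other = 0.003098 K/W
Required total resistance R_tot = ΔT/Q_allow = 1096/103000 = 0.01064 K/W
R_insulating firebrick = R_tot − R_other = 0.007543 K/W
L = R·k·A = 0.007543×0.258×27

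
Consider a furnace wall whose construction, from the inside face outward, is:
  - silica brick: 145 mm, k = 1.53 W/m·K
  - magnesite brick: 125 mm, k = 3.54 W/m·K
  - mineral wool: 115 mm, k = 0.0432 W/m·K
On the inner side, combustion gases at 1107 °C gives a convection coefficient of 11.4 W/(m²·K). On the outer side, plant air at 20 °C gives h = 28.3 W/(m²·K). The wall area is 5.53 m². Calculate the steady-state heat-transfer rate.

Using the resistance-network approach (series):
R_inner film = 1/(h_i·A) = 1/(11.4×5.53) = 0.01586 K/W
R_silica brick = L/(kA) = 0.145/(1.53×5.53) = 0.01714 K/W
R_magnesite brick = L/(kA) = 0.125/(3.54×5.53) = 0.006385 K/W
R_mineral wool = L/(kA) = 0.115/(0.0432×5.53) = 0.4814 K/W
R_outer film = 1/(h_o·A) = 1/(28.3×5.53) = 0.00639 K/W
R_total = 0.5272 K/W
Q = ΔT / R_total = 1087 / 0.5272

Q ≈ 2060 W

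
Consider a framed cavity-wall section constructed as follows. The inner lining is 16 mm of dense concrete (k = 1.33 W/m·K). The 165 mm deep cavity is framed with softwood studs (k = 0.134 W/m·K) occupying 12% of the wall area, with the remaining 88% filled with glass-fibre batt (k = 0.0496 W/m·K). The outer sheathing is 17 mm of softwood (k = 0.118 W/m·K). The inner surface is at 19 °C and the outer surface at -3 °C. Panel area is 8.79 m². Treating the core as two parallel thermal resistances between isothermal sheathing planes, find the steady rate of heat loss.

Q ≈ 66.3 W

Sheathing layers in series; stud and cavity paths in parallel between them.
R_inner = 0.016/(1.33×8.79) = 0.001369 K/W
R_stud  = 0.165/(0.134×0.12×8.79) = 1.167 K/W
R_cav   = 0.165/(0.0496×0.88×8.79) = 0.4301 K/W
1/R_core = 1/R_stud + 1/R_cav → R_core = 0.3143 K/W
R_outer = 0.017/(0.118×8.79) = 0.01639 K/W
R_total = 0.332 K/W
Q = ΔT/R_total = 22/0.332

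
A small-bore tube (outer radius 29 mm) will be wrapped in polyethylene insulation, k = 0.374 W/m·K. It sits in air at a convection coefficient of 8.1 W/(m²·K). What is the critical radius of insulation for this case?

r_cr ≈ 46.2 mm

For a cylinder r_cr = k/h = 0.374/8.1
r_cr = 46.2 mm; since the bare radius (29 mm) is below r_cr, adding a thin layer of insulation will *increase* heat loss.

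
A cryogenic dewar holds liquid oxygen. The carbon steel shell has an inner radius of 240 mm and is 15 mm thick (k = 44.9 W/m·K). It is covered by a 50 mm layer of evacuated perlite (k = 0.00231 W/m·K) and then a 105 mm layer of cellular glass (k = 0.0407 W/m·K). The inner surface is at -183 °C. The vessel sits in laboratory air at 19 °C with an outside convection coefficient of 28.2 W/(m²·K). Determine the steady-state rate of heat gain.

Spherical conduction: R = (1/r_in − 1/r_out)/(4πk) per layer; series-sum.
R_carbon steel shell = (1/0.24 − 1/0.255)/(4π×44.9) = 4.344×10^-4 K/W
R_evacuated perlite = (1/0.255 − 1/0.305)/(4π×0.00231) = 22.15 K/W
R_cellular glass = (1/0.305 − 1/0.41)/(4π×0.0407) = 1.642 K/W
R_outer film = 1/(h·4πr_o²) = 1/(28.2×4π×0.41²) = 0.01679 K/W
R_total = 23.81 K/W
Q = ΔT/R_total = 202/23.81

Q ≈ 8.49 W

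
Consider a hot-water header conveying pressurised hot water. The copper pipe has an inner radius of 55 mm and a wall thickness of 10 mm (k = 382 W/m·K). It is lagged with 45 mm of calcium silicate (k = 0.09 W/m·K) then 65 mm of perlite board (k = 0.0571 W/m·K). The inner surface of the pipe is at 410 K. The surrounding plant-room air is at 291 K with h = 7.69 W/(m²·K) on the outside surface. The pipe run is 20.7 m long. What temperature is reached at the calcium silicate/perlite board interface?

Per-layer cylindrical resistances, series-summed:
R_copper pipe wall = ln(65/55)/(2π×382×20.7) = 3.362×10^-6 K/W
R_calcium silicate = ln(110/65)/(2π×0.09×20.7) = 0.04494 K/W
R_perlite board = ln(175/110)/(2π×0.0571×20.7) = 0.06252 K/W
R_outer film = 1/(h_o·2πr_oL) = 1/(7.69×2π×0.175×20.7) = 0.005713 K/W
R_total = 0.1132 K/W
Q = ΔT/R_total = 119/0.1132
Q = 1050 W
T_interface = T_inner − Q·ΣR(inner→interface) = 410 − 1050×0.04495

T ≈ 363 K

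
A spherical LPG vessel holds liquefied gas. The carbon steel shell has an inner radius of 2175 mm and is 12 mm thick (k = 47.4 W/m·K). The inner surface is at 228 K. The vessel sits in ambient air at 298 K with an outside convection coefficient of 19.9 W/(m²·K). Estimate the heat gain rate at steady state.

Spherical conduction: R = (1/r_in − 1/r_out)/(4πk) per layer; series-sum.
R_carbon steel shell = (1/2.175 − 1/2.187)/(4π×47.4) = 4.235×10^-6 K/W
R_outer film = 1/(h·4πr_o²) = 1/(19.9×4π×2.187²) = 8.361×10^-4 K/W
R_total = 8.403×10^-4 K/W
Q = ΔT/R_total = 70/8.403×10^-4

Q ≈ 83300 W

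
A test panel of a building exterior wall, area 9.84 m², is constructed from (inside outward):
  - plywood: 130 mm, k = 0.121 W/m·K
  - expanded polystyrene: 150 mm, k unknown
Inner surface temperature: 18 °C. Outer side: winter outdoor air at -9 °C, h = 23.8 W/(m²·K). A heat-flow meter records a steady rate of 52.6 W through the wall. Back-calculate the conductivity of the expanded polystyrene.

Treating each layer as a thermal resistance in series:
R_plywood = L/(kA) = 0.13/(0.121×9.84) = 0.1092 K/W
R_outer film = 1/(h_o·A) = 1/(23.8×9.84) = 0.00427 K/W
Sum of known resistances R_other = 0.1135 K/W
Total R = ΔT/Q = 27/52.6 = 0.5133 K/W
R_expanded polystyrene = R_total − R_other = 0.3999 K/W
k = L/(R·A) = 0.15/(0.3999×9.84)

k ≈ 0.0381 W/(m·K)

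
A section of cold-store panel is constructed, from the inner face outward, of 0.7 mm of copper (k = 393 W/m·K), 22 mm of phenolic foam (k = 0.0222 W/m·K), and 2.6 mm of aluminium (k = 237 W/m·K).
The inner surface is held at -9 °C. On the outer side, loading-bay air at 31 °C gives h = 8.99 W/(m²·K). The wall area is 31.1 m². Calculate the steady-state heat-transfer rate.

Q ≈ 1130 W

Thermal resistances in series:
R_copper = L/(kA) = 0.0007/(393×31.1) = 5.727×10^-8 K/W
R_phenolic foam = L/(kA) = 0.022/(0.0222×31.1) = 0.03186 K/W
R_aluminium = L/(kA) = 0.0026/(237×31.1) = 3.527×10^-7 K/W
R_outer film = 1/(h_o·A) = 1/(8.99×31.1) = 0.003577 K/W
R_total = 0.03544 K/W
Q = ΔT / R_total = 40 / 0.03544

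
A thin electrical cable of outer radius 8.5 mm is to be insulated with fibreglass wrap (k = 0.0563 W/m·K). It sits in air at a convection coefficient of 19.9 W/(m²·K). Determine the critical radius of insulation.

r_cr ≈ 2.83 mm

For a cylinder r_cr = k/h = 0.0563/19.9
r_cr = 2.83 mm; since the bare radius (8.5 mm) is above r_cr, any added insulation will reduce heat loss.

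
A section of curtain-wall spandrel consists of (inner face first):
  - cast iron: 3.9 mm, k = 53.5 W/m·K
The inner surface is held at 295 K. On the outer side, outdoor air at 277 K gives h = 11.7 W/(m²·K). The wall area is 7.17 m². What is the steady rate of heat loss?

Q ≈ 1510 W

Thermal resistances in series:
R_cast iron = L/(kA) = 0.0039/(53.5×7.17) = 1.017×10^-5 K/W
R_outer film = 1/(h_o·A) = 1/(11.7×7.17) = 0.01192 K/W
R_total = 0.01193 K/W
Q = ΔT / R_total = 18 / 0.01193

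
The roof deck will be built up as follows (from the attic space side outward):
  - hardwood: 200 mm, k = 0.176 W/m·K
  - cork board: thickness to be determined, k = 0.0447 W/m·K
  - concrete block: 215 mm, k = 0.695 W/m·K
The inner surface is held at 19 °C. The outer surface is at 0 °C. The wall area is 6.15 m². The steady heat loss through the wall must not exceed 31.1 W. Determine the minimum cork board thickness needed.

L ≈ 103 mm

Treating each layer as a thermal resistance in series:
R_hardwood = L/(kA) = 0.2/(0.176×6.15) = 0.1848 K/W
R_concrete block = L/(kA) = 0.215/(0.695×6.15) = 0.0503 K/W
Sum of the known resistances R_other = 0.2351 K/W
Required total resistance R_tot = ΔT/Q_allow = 19/31.1 = 0.6109 K/W
R_cork board = R_tot − R_other = 0.3759 K/W
L = R·k·A = 0.3759×0.0447×6.15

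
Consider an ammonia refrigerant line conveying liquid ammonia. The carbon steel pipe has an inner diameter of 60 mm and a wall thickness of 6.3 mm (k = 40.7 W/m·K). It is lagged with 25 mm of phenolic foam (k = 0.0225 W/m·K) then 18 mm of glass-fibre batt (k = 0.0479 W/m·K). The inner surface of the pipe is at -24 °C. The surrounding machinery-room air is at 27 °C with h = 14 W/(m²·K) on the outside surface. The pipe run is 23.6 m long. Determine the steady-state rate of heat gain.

Q ≈ 256 W

For a radial system each layer contributes R = ln(r_out/r_in)/(2πkL); films add R = 1/(hA).
R_carbon steel pipe wall = ln(36.3/30)/(2π×40.7×23.6) = 3.159×10^-5 K/W
R_phenolic foam = ln(61.3/36.3)/(2π×0.0225×23.6) = 0.157 K/W
R_glass-fibre batt = ln(79.3/61.3)/(2π×0.0479×23.6) = 0.03625 K/W
R_outer film = 1/(h_o·2πr_oL) = 1/(14×2π×0.0793×23.6) = 0.006074 K/W
R_total = 0.1994 K/W
Q = ΔT/R_total = 51/0.1994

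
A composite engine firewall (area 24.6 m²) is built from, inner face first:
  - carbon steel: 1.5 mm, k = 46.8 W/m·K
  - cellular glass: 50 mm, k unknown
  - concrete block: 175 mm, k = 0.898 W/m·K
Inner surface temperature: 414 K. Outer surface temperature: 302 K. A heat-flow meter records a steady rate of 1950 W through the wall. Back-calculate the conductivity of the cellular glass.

Treating each layer as a thermal resistance in series:
R_carbon steel = L/(kA) = 0.0015/(46.8×24.6) = 1.303×10^-6 K/W
R_concrete block = L/(kA) = 0.175/(0.898×24.6) = 0.007922 K/W
Sum of known resistances R_other = 0.007923 K/W
Total R = ΔT/Q = 112/1950 = 0.05744 K/W
R_cellular glass = R_total − R_other = 0.04951 K/W
k = L/(R·A) = 0.05/(0.04951×24.6)

k ≈ 0.0411 W/(m·K)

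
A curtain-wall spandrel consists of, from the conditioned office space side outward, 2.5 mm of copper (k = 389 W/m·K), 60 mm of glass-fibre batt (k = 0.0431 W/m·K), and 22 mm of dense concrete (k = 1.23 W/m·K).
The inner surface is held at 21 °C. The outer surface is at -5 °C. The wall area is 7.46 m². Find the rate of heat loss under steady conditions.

Using the resistance-network approach (series):
R_copper = L/(kA) = 0.0025/(389×7.46) = 8.615×10^-7 K/W
R_glass-fibre batt = L/(kA) = 0.06/(0.0431×7.46) = 0.1866 K/W
R_dense concrete = L/(kA) = 0.022/(1.23×7.46) = 0.002398 K/W
R_total = 0.189 K/W
Q = ΔT / R_total = 26 / 0.189

Q ≈ 138 W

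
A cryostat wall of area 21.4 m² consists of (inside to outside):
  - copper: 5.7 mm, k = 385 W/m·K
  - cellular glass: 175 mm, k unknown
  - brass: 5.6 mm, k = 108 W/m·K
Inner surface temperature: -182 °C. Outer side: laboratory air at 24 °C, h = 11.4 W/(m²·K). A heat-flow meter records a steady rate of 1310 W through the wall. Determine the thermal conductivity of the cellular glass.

Model the wall as resistances in series:
R_copper = L/(kA) = 0.0057/(385×21.4) = 6.918×10^-7 K/W
R_brass = L/(kA) = 0.0056/(108×21.4) = 2.423×10^-6 K/W
R_outer film = 1/(h_o·A) = 1/(11.4×21.4) = 0.004099 K/W
Sum of known resistances R_other = 0.004102 K/W
Total R = ΔT/Q = 206/1310 = 0.1573 K/W
R_cellular glass = R_total − R_other = 0.1531 K/W
k = L/(R·A) = 0.175/(0.1531×21.4)

k ≈ 0.0534 W/(m·K)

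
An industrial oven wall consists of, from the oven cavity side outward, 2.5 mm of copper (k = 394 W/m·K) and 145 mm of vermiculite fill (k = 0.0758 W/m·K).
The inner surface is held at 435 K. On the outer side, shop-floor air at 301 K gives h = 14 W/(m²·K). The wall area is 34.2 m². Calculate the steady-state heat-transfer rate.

Q ≈ 2310 W

Using the resistance-network approach (series):
R_copper = L/(kA) = 0.0025/(394×34.2) = 1.855×10^-7 K/W
R_vermiculite fill = L/(kA) = 0.145/(0.0758×34.2) = 0.05593 K/W
R_outer film = 1/(h_o·A) = 1/(14×34.2) = 0.002089 K/W
R_total = 0.05802 K/W
Q = ΔT / R_total = 134 / 0.05802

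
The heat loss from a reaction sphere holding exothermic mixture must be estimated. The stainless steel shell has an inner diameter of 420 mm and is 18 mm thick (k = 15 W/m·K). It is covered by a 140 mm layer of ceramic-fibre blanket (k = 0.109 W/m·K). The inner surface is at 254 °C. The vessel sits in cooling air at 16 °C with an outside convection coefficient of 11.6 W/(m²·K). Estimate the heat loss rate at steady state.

Q ≈ 187 W

Each spherical layer contributes R = (1/r_i − 1/r_o)/(4πk):
R_stainless steel shell = (1/0.21 − 1/0.228)/(4π×15) = 0.001994 K/W
R_ceramic-fibre blanket = (1/0.228 − 1/0.368)/(4π×0.109) = 1.218 K/W
R_outer film = 1/(h·4πr_o²) = 1/(11.6×4π×0.368²) = 0.05066 K/W
R_total = 1.271 K/W
Q = ΔT/R_total = 238/1.271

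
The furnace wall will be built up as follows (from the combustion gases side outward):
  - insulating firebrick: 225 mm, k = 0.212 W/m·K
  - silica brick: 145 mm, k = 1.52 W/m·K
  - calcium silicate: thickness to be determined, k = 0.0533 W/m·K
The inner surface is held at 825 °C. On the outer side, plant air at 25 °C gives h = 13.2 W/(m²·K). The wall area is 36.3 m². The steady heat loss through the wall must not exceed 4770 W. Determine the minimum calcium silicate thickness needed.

Model the wall as resistances in series:
R_insulating firebrick = L/(kA) = 0.225/(0.212×36.3) = 0.02924 K/W
R_silica brick = L/(kA) = 0.145/(1.52×36.3) = 0.002628 K/W
R_outer film = 1/(h_o·A) = 1/(13.2×36.3) = 0.002087 K/W
Sum of the known resistances R_other = 0.03395 K/W
Required total resistance R_tot = ΔT/Q_allow = 800/4770 = 0.1677 K/W
R_calcium silicate = R_tot − R_other = 0.1338 K/W
L = R·k·A = 0.1338×0.0533×36.3

L ≈ 259 mm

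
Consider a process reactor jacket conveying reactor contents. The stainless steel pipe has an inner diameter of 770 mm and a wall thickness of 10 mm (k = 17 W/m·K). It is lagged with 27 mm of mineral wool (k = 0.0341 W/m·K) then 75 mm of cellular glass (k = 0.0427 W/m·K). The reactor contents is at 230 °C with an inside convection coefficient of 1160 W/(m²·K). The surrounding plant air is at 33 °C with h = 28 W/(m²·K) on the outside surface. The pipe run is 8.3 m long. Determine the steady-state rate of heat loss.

Q ≈ 1760 W

Cylindrical conduction, so R = ln(r₂/r₁)/(2πkL) per layer, in series:
R_inner film = 1/(h_i·2πr₁L) = 1/(1160×2π×0.385×8.3) = 4.294×10^-5 K/W
R_stainless steel pipe wall = ln(395/385)/(2π×17×8.3) = 2.892×10^-5 K/W
R_mineral wool = ln(422/395)/(2π×0.0341×8.3) = 0.03718 K/W
R_cellular glass = ln(497/422)/(2π×0.0427×8.3) = 0.07346 K/W
R_outer film = 1/(h_o·2πr_oL) = 1/(28×2π×0.497×8.3) = 0.001378 K/W
R_total = 0.1121 K/W
Q = ΔT/R_total = 197/0.1121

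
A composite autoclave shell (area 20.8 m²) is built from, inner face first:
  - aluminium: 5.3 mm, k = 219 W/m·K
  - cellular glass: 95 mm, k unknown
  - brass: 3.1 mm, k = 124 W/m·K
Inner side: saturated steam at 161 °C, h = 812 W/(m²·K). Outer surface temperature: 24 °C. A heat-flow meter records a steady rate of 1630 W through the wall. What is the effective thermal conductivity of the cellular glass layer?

Thermal resistances in series:
R_inner film = 1/(h_i·A) = 1/(812×20.8) = 5.921×10^-5 K/W
R_aluminium = L/(kA) = 0.0053/(219×20.8) = 1.164×10^-6 K/W
R_brass = L/(kA) = 0.0031/(124×20.8) = 1.202×10^-6 K/W
Sum of known resistances R_other = 6.157×10^-5 K/W
Total R = ΔT/Q = 137/1630 = 0.08405 K/W
R_cellular glass = R_total − R_other = 0.08399 K/W
k = L/(R·A) = 0.095/(0.08399×20.8)

k ≈ 0.0544 W/(m·K)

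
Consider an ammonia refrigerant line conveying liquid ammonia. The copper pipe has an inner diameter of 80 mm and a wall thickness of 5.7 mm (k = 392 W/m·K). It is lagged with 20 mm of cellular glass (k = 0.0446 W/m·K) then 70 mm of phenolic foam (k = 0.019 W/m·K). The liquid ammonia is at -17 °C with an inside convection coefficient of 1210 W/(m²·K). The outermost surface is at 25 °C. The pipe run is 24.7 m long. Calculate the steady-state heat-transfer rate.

Cylindrical conduction, so R = ln(r₂/r₁)/(2πkL) per layer, in series:
R_inner film = 1/(h_i·2πr₁L) = 1/(1210×2π×0.04×24.7) = 1.331×10^-4 K/W
R_copper pipe wall = ln(45.7/40)/(2π×392×24.7) = 2.19×10^-6 K/W
R_cellular glass = ln(65.7/45.7)/(2π×0.0446×24.7) = 0.05244 K/W
R_phenolic foam = ln(135.7/65.7)/(2π×0.019×24.7) = 0.246 K/W
R_total = 0.2986 K/W
Q = ΔT/R_total = 42/0.2986

Q ≈ 141 W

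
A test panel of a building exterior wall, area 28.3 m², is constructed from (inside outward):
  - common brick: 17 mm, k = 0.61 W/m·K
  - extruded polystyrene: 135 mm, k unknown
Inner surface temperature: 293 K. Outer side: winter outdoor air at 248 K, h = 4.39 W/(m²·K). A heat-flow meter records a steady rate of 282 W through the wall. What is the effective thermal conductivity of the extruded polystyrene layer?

k ≈ 0.0317 W/(m·K)

Model the wall as resistances in series:
R_common brick = L/(kA) = 0.017/(0.61×28.3) = 9.848×10^-4 K/W
R_outer film = 1/(h_o·A) = 1/(4.39×28.3) = 0.008049 K/W
Sum of known resistances R_other = 0.009034 K/W
Total R = ΔT/Q = 45/282 = 0.1596 K/W
R_extruded polystyrene = R_total − R_other = 0.1505 K/W
k = L/(R·A) = 0.135/(0.1505×28.3)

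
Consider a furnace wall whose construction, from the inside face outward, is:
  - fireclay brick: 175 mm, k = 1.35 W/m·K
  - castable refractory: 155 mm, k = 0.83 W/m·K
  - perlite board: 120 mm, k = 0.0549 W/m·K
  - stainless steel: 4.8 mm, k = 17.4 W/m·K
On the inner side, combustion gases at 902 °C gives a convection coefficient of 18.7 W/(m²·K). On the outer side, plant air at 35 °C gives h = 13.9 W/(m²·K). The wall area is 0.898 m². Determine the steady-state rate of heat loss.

Q ≈ 296 W

Model the wall as resistances in series:
R_inner film = 1/(h_i·A) = 1/(18.7×0.898) = 0.05955 K/W
R_fireclay brick = L/(kA) = 0.175/(1.35×0.898) = 0.1444 K/W
R_castable refractory = L/(kA) = 0.155/(0.83×0.898) = 0.208 K/W
R_perlite board = L/(kA) = 0.12/(0.0549×0.898) = 2.434 K/W
R_stainless steel = L/(kA) = 0.0048/(17.4×0.898) = 3.072×10^-4 K/W
R_outer film = 1/(h_o·A) = 1/(13.9×0.898) = 0.08011 K/W
R_total = 2.926 K/W
Q = ΔT / R_total = 867 / 2.926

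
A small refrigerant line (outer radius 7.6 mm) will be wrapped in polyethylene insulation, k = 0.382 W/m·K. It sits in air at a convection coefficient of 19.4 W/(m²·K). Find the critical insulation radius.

For a cylinder r_cr = k/h = 0.382/19.4
r_cr = 19.7 mm; since the bare radius (7.6 mm) is below r_cr, adding a thin layer of insulation will *increase* heat loss.

r_cr ≈ 19.7 mm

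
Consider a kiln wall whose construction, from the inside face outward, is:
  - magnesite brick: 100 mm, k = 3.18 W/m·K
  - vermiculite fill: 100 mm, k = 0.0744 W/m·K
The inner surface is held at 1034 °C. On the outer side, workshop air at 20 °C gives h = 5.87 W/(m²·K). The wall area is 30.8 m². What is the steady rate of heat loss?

Model the wall as resistances in series:
R_magnesite brick = L/(kA) = 0.1/(3.18×30.8) = 0.001021 K/W
R_vermiculite fill = L/(kA) = 0.1/(0.0744×30.8) = 0.04364 K/W
R_outer film = 1/(h_o·A) = 1/(5.87×30.8) = 0.005531 K/W
R_total = 0.05019 K/W
Q = ΔT / R_total = 1014 / 0.05019

Q ≈ 20200 W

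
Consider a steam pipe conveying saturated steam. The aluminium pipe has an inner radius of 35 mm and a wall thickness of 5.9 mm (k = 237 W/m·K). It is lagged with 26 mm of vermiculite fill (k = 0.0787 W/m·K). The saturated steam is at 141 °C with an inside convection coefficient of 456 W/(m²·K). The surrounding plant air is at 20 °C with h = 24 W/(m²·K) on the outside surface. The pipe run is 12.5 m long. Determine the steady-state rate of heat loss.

Q ≈ 1370 W

For a radial system each layer contributes R = ln(r_out/r_in)/(2πkL); films add R = 1/(hA).
R_inner film = 1/(h_i·2πr₁L) = 1/(456×2π×0.035×12.5) = 7.978×10^-4 K/W
R_aluminium pipe wall = ln(40.9/35)/(2π×237×12.5) = 8.369×10^-6 K/W
R_vermiculite fill = ln(66.9/40.9)/(2π×0.0787×12.5) = 0.07961 K/W
R_outer film = 1/(h_o·2πr_oL) = 1/(24×2π×0.0669×12.5) = 0.00793 K/W
R_total = 0.08834 K/W
Q = ΔT/R_total = 121/0.08834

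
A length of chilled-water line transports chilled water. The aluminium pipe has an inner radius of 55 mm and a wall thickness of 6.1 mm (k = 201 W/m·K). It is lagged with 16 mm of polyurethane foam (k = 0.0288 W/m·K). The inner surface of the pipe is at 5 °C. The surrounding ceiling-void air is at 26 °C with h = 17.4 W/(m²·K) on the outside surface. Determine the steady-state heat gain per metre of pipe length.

q′ ≈ 15 W/m

For a radial system each layer contributes R = ln(r_out/r_in)/(2πkL); films add R = 1/(hA).
R_aluminium pipe wall = ln(61.1/55)/(2π×201×1) = 8.328×10^-5 K/W
R_polyurethane foam = ln(77.1/61.1)/(2π×0.0288×1) = 1.285 K/W
R_outer film = 1/(h_o·2πr_oL) = 1/(17.4×2π×0.0771×1) = 0.1186 K/W
R_total = 1.404 K/W
Q = ΔT/R_total = 21/1.404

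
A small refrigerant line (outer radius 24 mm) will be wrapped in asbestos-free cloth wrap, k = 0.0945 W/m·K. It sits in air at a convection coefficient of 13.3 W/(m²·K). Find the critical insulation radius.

For a cylinder r_cr = k/h = 0.0945/13.3
r_cr = 7.11 mm; since the bare radius (24 mm) is above r_cr, any added insulation will reduce heat loss.

r_cr ≈ 7.11 mm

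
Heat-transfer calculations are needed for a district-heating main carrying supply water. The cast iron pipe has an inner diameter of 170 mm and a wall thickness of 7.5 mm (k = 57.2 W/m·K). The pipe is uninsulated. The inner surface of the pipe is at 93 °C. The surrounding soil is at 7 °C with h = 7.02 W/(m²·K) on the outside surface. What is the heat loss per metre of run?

q′ ≈ 351 W/m

Radial resistances (cylindrical: R_cond = ln(r_o/r_i)/(2πkL), R_conv = 1/(h·2πrL)):
R_cast iron pipe wall = ln(92.5/85)/(2π×57.2×1) = 2.353×10^-4 K/W
R_outer film = 1/(h_o·2πr_oL) = 1/(7.02×2π×0.0925×1) = 0.2451 K/W
R_total = 0.2453 K/W
Q = ΔT/R_total = 86/0.2453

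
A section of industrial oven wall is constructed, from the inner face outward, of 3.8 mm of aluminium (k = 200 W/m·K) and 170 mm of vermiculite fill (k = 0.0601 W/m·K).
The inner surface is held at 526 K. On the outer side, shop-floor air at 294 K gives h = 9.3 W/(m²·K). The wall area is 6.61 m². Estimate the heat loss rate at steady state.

Q ≈ 522 W

Thermal resistances in series:
R_aluminium = L/(kA) = 0.0038/(200×6.61) = 2.874×10^-6 K/W
R_vermiculite fill = L/(kA) = 0.17/(0.0601×6.61) = 0.4279 K/W
R_outer film = 1/(h_o·A) = 1/(9.3×6.61) = 0.01627 K/W
R_total = 0.4442 K/W
Q = ΔT / R_total = 232 / 0.4442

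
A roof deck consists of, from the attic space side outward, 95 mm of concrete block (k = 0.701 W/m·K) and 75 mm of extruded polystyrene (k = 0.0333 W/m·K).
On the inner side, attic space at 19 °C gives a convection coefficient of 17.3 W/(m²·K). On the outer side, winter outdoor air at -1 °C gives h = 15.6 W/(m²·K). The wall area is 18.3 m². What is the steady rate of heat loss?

Q ≈ 146 W

Thermal resistances in series:
R_inner film = 1/(h_i·A) = 1/(17.3×18.3) = 0.003159 K/W
R_concrete block = L/(kA) = 0.095/(0.701×18.3) = 0.007406 K/W
R_extruded polystyrene = L/(kA) = 0.075/(0.0333×18.3) = 0.1231 K/W
R_outer film = 1/(h_o·A) = 1/(15.6×18.3) = 0.003503 K/W
R_total = 0.1371 K/W
Q = ΔT / R_total = 20 / 0.1371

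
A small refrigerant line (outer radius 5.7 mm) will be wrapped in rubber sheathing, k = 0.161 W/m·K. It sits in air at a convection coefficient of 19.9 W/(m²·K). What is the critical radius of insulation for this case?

r_cr ≈ 8.09 mm

For a cylinder r_cr = k/h = 0.161/19.9
r_cr = 8.09 mm; since the bare radius (5.7 mm) is below r_cr, adding a thin layer of insulation will *increase* heat loss.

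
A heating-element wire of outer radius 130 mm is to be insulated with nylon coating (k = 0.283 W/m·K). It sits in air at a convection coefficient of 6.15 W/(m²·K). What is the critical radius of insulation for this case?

For a cylinder r_cr = k/h = 0.283/6.15
r_cr = 46 mm; since the bare radius (130 mm) is above r_cr, any added insulation will reduce heat loss.

r_cr ≈ 46 mm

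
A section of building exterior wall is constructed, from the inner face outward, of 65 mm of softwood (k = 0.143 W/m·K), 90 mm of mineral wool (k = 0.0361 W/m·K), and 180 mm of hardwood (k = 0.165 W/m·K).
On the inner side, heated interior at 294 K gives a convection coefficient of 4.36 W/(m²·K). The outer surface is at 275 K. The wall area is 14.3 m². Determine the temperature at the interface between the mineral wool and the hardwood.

Treating each layer as a thermal resistance in series:
R_inner film = 1/(h_i·A) = 1/(4.36×14.3) = 0.01604 K/W
R_softwood = L/(kA) = 0.065/(0.143×14.3) = 0.03179 K/W
R_mineral wool = L/(kA) = 0.09/(0.0361×14.3) = 0.1743 K/W
R_hardwood = L/(kA) = 0.18/(0.165×14.3) = 0.07629 K/W
R_total = 0.2985 K/W;  Q = ΔT/R_total = 19/0.2985 = 63.66 W
T_interface = T_inner − Q·ΣR(inner→interface) = 294 − 63.7×0.2222

T ≈ 280 K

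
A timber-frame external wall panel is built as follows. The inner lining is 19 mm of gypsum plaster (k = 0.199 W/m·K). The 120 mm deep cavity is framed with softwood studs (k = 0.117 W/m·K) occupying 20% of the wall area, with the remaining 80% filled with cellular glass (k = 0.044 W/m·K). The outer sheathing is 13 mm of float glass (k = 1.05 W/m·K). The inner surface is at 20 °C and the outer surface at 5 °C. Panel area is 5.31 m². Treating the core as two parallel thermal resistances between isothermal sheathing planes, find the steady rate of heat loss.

Sheathing layers in series; stud and cavity paths in parallel between them.
R_inner = 0.019/(0.199×5.31) = 0.01798 K/W
R_stud  = 0.12/(0.117×0.2×5.31) = 0.9658 K/W
R_cav   = 0.12/(0.044×0.8×5.31) = 0.642 K/W
1/R_core = 1/R_stud + 1/R_cav → R_core = 0.3856 K/W
R_outer = 0.013/(1.05×5.31) = 0.002332 K/W
R_total = 0.406 K/W
Q = ΔT/R_total = 15/0.406

Q ≈ 36.9 W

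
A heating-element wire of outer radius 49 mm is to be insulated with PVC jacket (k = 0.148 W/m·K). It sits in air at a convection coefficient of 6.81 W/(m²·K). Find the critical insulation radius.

For a cylinder r_cr = k/h = 0.148/6.81
r_cr = 21.7 mm; since the bare radius (49 mm) is above r_cr, any added insulation will reduce heat loss.

r_cr ≈ 21.7 mm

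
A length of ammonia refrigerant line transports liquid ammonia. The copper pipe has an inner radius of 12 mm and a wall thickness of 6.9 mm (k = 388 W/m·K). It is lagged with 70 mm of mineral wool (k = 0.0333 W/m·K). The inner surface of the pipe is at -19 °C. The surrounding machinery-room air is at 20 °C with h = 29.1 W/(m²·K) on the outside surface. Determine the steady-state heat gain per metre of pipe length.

q′ ≈ 5.23 W/m

Radial resistances (cylindrical: R_cond = ln(r_o/r_i)/(2πkL), R_conv = 1/(h·2πrL)):
R_copper pipe wall = ln(18.9/12)/(2π×388×1) = 1.863×10^-4 K/W
R_mineral wool = ln(88.9/18.9)/(2π×0.0333×1) = 7.4 K/W
R_outer film = 1/(h_o·2πr_oL) = 1/(29.1×2π×0.0889×1) = 0.06152 K/W
R_total = 7.462 K/W
Q = ΔT/R_total = 39/7.462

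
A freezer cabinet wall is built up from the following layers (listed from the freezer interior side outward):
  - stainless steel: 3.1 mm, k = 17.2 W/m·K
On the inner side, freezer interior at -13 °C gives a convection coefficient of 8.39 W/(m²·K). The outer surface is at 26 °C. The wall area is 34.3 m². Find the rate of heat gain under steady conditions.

Q ≈ 11200 W

Series thermal resistances:
R_inner film = 1/(h_i·A) = 1/(8.39×34.3) = 0.003475 K/W
R_stainless steel = L/(kA) = 0.0031/(17.2×34.3) = 5.255×10^-6 K/W
R_total = 0.00348 K/W
Q = ΔT / R_total = 39 / 0.00348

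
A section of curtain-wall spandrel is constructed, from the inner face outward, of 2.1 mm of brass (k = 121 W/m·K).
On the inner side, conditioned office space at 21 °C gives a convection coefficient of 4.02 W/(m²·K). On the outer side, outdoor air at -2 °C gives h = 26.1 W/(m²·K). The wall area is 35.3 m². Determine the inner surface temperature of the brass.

T ≈ 1.07 °C

Using the resistance-network approach (series):
R_inner film = 1/(h_i·A) = 1/(4.02×35.3) = 0.007047 K/W
R_brass = L/(kA) = 0.0021/(121×35.3) = 4.917×10^-7 K/W
R_outer film = 1/(h_o·A) = 1/(26.1×35.3) = 0.001085 K/W
R_total = 0.008133 K/W;  Q = ΔT/R_total = 23/0.008133 = 2828 W
T_interface = T_inner − Q·ΣR(inner→interface) = 21 − 2830×0.007047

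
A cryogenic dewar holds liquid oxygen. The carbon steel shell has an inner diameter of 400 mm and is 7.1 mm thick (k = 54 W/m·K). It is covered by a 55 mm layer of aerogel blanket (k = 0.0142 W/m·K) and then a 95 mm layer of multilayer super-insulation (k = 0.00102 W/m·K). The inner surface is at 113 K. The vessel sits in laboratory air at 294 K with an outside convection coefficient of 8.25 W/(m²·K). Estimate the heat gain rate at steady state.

Q ≈ 2.13 W

Spherical conduction: R = (1/r_in − 1/r_out)/(4πk) per layer; series-sum.
R_carbon steel shell = (1/0.2 − 1/0.2071)/(4π×54) = 2.526×10^-4 K/W
R_aerogel blanket = (1/0.2071 − 1/0.2621)/(4π×0.0142) = 5.678 K/W
R_multilayer super-insulation = (1/0.2621 − 1/0.3571)/(4π×0.00102) = 79.19 K/W
R_outer film = 1/(h·4πr_o²) = 1/(8.25×4π×0.3571²) = 0.07564 K/W
R_total = 84.94 K/W
Q = ΔT/R_total = 181/84.94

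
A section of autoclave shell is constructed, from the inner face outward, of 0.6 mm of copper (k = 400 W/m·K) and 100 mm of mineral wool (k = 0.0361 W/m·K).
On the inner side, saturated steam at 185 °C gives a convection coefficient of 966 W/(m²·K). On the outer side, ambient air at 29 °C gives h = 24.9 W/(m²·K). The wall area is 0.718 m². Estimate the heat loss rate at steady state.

Q ≈ 39.8 W

Using the resistance-network approach (series):
R_inner film = 1/(h_i·A) = 1/(966×0.718) = 0.001442 K/W
R_copper = L/(kA) = 0.0006/(400×0.718) = 2.089×10^-6 K/W
R_mineral wool = L/(kA) = 0.1/(0.0361×0.718) = 3.858 K/W
R_outer film = 1/(h_o·A) = 1/(24.9×0.718) = 0.05593 K/W
R_total = 3.915 K/W
Q = ΔT / R_total = 156 / 3.915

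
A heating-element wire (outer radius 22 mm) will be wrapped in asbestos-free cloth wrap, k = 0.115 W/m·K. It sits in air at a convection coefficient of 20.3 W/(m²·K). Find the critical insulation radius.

For a cylinder r_cr = k/h = 0.115/20.3
r_cr = 5.67 mm; since the bare radius (22 mm) is above r_cr, any added insulation will reduce heat loss.

r_cr ≈ 5.67 mm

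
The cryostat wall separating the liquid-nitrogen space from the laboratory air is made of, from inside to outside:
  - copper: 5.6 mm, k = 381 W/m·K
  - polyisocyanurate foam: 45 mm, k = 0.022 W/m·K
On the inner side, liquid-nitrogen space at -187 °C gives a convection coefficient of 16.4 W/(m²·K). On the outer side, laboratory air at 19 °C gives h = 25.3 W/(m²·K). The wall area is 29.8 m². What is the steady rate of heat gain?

Series thermal resistances:
R_inner film = 1/(h_i·A) = 1/(16.4×29.8) = 0.002046 K/W
R_copper = L/(kA) = 0.0056/(381×29.8) = 4.932×10^-7 K/W
R_polyisocyanurate foam = L/(kA) = 0.045/(0.022×29.8) = 0.06864 K/W
R_outer film = 1/(h_o·A) = 1/(25.3×29.8) = 0.001326 K/W
R_total = 0.07201 K/W
Q = ΔT / R_total = 206 / 0.07201

Q ≈ 2860 W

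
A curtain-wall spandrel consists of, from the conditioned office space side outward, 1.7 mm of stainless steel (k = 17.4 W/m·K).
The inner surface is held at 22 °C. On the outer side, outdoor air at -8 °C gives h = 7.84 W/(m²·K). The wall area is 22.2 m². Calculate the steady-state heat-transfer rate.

Using the resistance-network approach (series):
R_stainless steel = L/(kA) = 0.0017/(17.4×22.2) = 4.401×10^-6 K/W
R_outer film = 1/(h_o·A) = 1/(7.84×22.2) = 0.005746 K/W
R_total = 0.00575 K/W
Q = ΔT / R_total = 30 / 0.00575

Q ≈ 5220 W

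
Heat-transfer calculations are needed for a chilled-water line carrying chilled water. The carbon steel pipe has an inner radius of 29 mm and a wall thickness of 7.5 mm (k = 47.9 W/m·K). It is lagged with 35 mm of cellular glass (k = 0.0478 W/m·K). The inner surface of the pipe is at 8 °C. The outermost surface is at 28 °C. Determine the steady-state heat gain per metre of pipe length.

Cylindrical conduction, so R = ln(r₂/r₁)/(2πkL) per layer, in series:
R_carbon steel pipe wall = ln(36.5/29)/(2π×47.9×1) = 7.643×10^-4 K/W
R_cellular glass = ln(71.5/36.5)/(2π×0.0478×1) = 2.239 K/W
R_total = 2.24 K/W
Q = ΔT/R_total = 20/2.24

q′ ≈ 8.93 W/m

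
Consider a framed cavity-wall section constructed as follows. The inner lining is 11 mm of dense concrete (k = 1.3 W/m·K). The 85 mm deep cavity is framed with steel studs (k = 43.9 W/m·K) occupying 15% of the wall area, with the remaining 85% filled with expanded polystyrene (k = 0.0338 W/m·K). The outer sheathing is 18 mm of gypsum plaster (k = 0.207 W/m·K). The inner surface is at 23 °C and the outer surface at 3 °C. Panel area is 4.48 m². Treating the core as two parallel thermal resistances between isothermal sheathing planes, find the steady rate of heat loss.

Q ≈ 828 W

Sheathing layers in series; stud and cavity paths in parallel between them.
R_inner = 0.011/(1.3×4.48) = 0.001889 K/W
R_stud  = 0.085/(43.9×0.15×4.48) = 0.002881 K/W
R_cav   = 0.085/(0.0338×0.85×4.48) = 0.6604 K/W
1/R_core = 1/R_stud + 1/R_cav → R_core = 0.002869 K/W
R_outer = 0.018/(0.207×4.48) = 0.01941 K/W
R_total = 0.02417 K/W
Q = ΔT/R_total = 20/0.02417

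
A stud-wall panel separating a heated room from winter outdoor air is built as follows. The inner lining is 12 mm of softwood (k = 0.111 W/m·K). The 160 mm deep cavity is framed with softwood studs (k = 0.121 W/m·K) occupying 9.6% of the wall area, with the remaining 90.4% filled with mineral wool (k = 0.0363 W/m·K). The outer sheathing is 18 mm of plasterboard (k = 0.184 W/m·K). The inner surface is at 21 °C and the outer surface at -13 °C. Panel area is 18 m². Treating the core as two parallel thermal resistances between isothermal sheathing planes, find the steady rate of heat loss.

Sheathing layers in series; stud and cavity paths in parallel between them.
R_inner = 0.012/(0.111×18) = 0.006006 K/W
R_stud  = 0.16/(0.121×0.096×18) = 0.7652 K/W
R_cav   = 0.16/(0.0363×0.904×18) = 0.2709 K/W
1/R_core = 1/R_stud + 1/R_cav → R_core = 0.2001 K/W
R_outer = 0.018/(0.184×18) = 0.005435 K/W
R_total = 0.2115 K/W
Q = ΔT/R_total = 34/0.2115

Q ≈ 161 W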